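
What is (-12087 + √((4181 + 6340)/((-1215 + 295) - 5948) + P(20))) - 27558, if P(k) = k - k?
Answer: -39645 + 3*I*√2007173/3434 ≈ -39645.0 + 1.2377*I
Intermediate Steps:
P(k) = 0
(-12087 + √((4181 + 6340)/((-1215 + 295) - 5948) + P(20))) - 27558 = (-12087 + √((4181 + 6340)/((-1215 + 295) - 5948) + 0)) - 27558 = (-12087 + √(10521/(-920 - 5948) + 0)) - 27558 = (-12087 + √(10521/(-6868) + 0)) - 27558 = (-12087 + √(10521*(-1/6868) + 0)) - 27558 = (-12087 + √(-10521/6868 + 0)) - 27558 = (-12087 + √(-10521/6868)) - 27558 = (-12087 + 3*I*√2007173/3434) - 27558 = -39645 + 3*I*√2007173/3434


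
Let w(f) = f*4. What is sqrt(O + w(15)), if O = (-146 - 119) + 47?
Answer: I*sqrt(158) ≈ 12.57*I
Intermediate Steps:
O = -218 (O = -265 + 47 = -218)
w(f) = 4*f
sqrt(O + w(15)) = sqrt(-218 + 4*15) = sqrt(-218 + 60) = sqrt(-158) = I*sqrt(158)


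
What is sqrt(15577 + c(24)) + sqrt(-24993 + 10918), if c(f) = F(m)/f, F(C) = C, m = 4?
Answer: sqrt(560778)/6 + 5*I*sqrt(563) ≈ 124.81 + 118.64*I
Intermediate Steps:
c(f) = 4/f
sqrt(15577 + c(24)) + sqrt(-24993 + 10918) = sqrt(15577 + 4/24) + sqrt(-24993 + 10918) = sqrt(15577 + 4*(1/24)) + sqrt(-14075) = sqrt(15577 + 1/6) + 5*I*sqrt(563) = sqrt(93463/6) + 5*I*sqrt(563) = sqrt(560778)/6 + 5*I*sqrt(563)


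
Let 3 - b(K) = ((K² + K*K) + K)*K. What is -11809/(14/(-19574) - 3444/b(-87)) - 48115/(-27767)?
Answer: 50026279094212265/14171915829 ≈ 3.5300e+6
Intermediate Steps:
b(K) = 3 - K*(K + 2*K²) (b(K) = 3 - ((K² + K*K) + K)*K = 3 - ((K² + K²) + K)*K = 3 - (2*K² + K)*K = 3 - (K + 2*K²)*K = 3 - K*(K + 2*K²))
-11809/(14/(-19574) - 3444/b(-87)) - 48115/(-27767) = -11809/(14/(-19574) - 3444/(3 - 1*(-87)² - 2*(-87)³)) - 48115/(-27767) = -11809/(14*(-1/19574) - 3444/(3 - 1*7569 - 2*(-658503))) - 48115*(-1/27767) = -11809/(-7/9787 - 3444/(3 - 7569 + 1317006)) + 48115/27767 = -11809/(-7/9787 - 3444/1309440) + 48115/27767 = -11809/(-7/9787 - 3444*1/1309440) + 48115/27767 = -11809/(-7/9787 - 287/109120) + 48115/27767 = -11809/(-3572709/1067957440) + 48115/27767 = -11809*(-1067957440/3572709) + 48115/27767 = 1801644201280/510387 + 48115/27767 = 50026279094212265/14171915829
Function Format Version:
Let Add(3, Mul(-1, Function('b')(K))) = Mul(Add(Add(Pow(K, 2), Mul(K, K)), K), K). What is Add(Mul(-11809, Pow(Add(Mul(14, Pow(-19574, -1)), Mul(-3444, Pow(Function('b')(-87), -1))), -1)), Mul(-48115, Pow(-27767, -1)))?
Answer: Rational(50026279094212265, 14171915829) ≈ 3.5300e+6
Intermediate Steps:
Function('b')(K) = Add(3, Mul(-1, K, Add(K, Mul(2, Pow(K, 2))))) (Function('b')(K) = Add(3, Mul(-1, Mul(Add(Add(Pow(K, 2), Mul(K, K)), K), K))) = Add(3, Mul(-1, Mul(Add(Add(Pow(K, 2), Pow(K, 2)), K), K))) = Add(3, Mul(-1, Mul(Add(Mul(2, Pow(K, 2)), K), K))) = Add(3, Mul(-1, Mul(Add(K, Mul(2, Pow(K, 2))), K))) = Add(3, Mul(-1, Mul(K, Add(K, Mul(2, Pow(K, 2)))))) = Add(3, Mul(-1, K, Add(K, Mul(2, Pow(K, 2))))))
Add(Mul(-11809, Pow(Add(Mul(14, Pow(-19574, -1)), Mul(-3444, Pow(Function('b')(-87), -1))), -1)), Mul(-48115, Pow(-27767, -1))) = Add(Mul(-11809, Pow(Add(Mul(14, Pow(-19574, -1)), Mul(-3444, Pow(Add(3, Mul(-1, Pow(-87, 2)), Mul(-2, Pow(-87, 3))), -1))), -1)), Mul(-48115, Pow(-27767, -1))) = Add(Mul(-11809, Pow(Add(Mul(14, Rational(-1, 19574)), Mul(-3444, Pow(Add(3, Mul(-1, 7569), Mul(-2, -658503)), -1))), -1)), Mul(-48115, Rational(-1, 27767))) = Add(Mul(-11809, Pow(Add(Rational(-7, 9787), Mul(-3444, Pow(Add(3, -7569, 1317006), -1))), -1)), Rational(48115, 27767)) = Add(Mul(-11809, Pow(Add(Rational(-7, 9787), Mul(-3444, Pow(1309440, -1))), -1)), Rational(48115, 27767)) = Add(Mul(-11809, Pow(Add(Rational(-7, 9787), Mul(-3444, Rational(1, 1309440))), -1)), Rational(48115, 27767)) = Add(Mul(-11809, Pow(Add(Rational(-7, 9787), Rational(-287, 109120)), -1)), Rational(48115, 27767)) = Add(Mul(-11809, Pow(Rational(-3572709, 1067957440), -1)), Rational(48115, 27767)) = Add(Mul(-11809, Rational(-1067957440, 3572709)), Rational(48115, 27767)) = Add(Rational(1801644201280, 510387), Rational(48115, 27767)) = Rational(50026279094212265, 14171915829)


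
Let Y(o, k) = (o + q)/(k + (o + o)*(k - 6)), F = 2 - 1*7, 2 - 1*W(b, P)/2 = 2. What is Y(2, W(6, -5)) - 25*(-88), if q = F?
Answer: 17601/8 ≈ 2200.1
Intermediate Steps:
W(b, P) = 0 (W(b, P) = 4 - 2*2 = 4 - 4 = 0)
F = -5 (F = 2 - 7 = -5)
q = -5
Y(o, k) = (-5 + o)/(k + 2*o*(-6 + k)) (Y(o, k) = (o - 5)/(k + (o + o)*(k - 6)) = (-5 + o)/(k + (2*o)*(-6 + k)) = (-5 + o)/(k + 2*o*(-6 + k)))
Y(2, W(6, -5)) - 25*(-88) = (-5 + 2)/(0 - 12*2 + 2*0*2) - 25*(-88) = -3/(0 - 24 + 0) + 2200 = -3/(-24) + 2200 = -1/24*(-3) + 2200 = ⅛ + 2200 = 17601/8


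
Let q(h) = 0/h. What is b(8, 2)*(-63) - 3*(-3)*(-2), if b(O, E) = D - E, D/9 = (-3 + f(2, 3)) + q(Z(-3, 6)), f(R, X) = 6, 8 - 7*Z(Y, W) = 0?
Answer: -1593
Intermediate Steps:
Z(Y, W) = 8/7 (Z(Y, W) = 8/7 - ⅐*0 = 8/7 + 0 = 8/7)
q(h) = 0
D = 27 (D = 9*((-3 + 6) + 0) = 9*(3 + 0) = 9*3 = 27)
b(O, E) = 27 - E
b(8, 2)*(-63) - 3*(-3)*(-2) = (27 - 1*2)*(-63) - 3*(-3)*(-2) = (27 - 2)*(-63) + 9*(-2) = 25*(-63) - 18 = -1575 - 18 = -1593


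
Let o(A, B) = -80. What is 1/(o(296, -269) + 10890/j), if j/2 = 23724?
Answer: -2636/210275 ≈ -0.012536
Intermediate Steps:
j = 47448 (j = 2*23724 = 47448)
1/(o(296, -269) + 10890/j) = 1/(-80 + 10890/47448) = 1/(-80 + 10890*(1/47448)) = 1/(-80 + 605/2636) = 1/(-210275/2636) = -2636/210275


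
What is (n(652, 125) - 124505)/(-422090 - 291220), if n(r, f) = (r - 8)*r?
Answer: -98461/237770 ≈ -0.41410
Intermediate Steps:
n(r, f) = r*(-8 + r) (n(r, f) = (-8 + r)*r = r*(-8 + r))
(n(652, 125) - 124505)/(-422090 - 291220) = (652*(-8 + 652) - 124505)/(-422090 - 291220) = (652*644 - 124505)/(-713310) = (419888 - 124505)*(-1/713310) = 295383*(-1/713310) = -98461/237770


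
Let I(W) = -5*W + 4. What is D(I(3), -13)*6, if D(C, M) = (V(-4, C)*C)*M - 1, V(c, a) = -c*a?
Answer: -37758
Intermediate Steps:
I(W) = 4 - 5*W
V(c, a) = -a*c
D(C, M) = -1 + 4*M*C² (D(C, M) = ((-1*C*(-4))*C)*M - 1 = ((4*C)*C)*M - 1 = (4*C²)*M - 1 = 4*M*C² - 1 = -1 + 4*M*C²)
D(I(3), -13)*6 = (-1 + 4*(-13)*(4 - 5*3)²)*6 = (-1 + 4*(-13)*(4 - 15)²)*6 = (-1 + 4*(-13)*(-11)²)*6 = (-1 + 4*(-13)*121)*6 = (-1 - 6292)*6 = -6293*6 = -37758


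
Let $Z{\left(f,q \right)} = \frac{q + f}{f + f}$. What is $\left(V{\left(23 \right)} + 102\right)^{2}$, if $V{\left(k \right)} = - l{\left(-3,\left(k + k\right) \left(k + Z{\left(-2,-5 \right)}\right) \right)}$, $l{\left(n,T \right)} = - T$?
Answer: $\frac{6155361}{4} \approx 1.5388 \cdot 10^{6}$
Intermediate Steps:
$Z{\left(f,q \right)} = \frac{f + q}{2 f}$
$V{\left(k \right)} = 2 k \left(\frac{7}{4} + k\right)$ ($V{\left(k \right)} = - \left(-1\right) \left(k + k\right) \left(k + \frac{-2 - 5}{2 \left(-2\right)}\right) = - \left(-1\right) 2 k \left(k + \frac{1}{2} \left(- \frac{1}{2}\right) \left(-7\right)\right) = - \left(-1\right) 2 k \left(k + \frac{7}{4}\right) = - \left(-1\right) 2 k \left(\frac{7}{4} + k\right) = - \left(-2\right) k \left(\frac{7}{4} + k\right) = 2 k \left(\frac{7}{4} + k\right)$)
$\left(V{\left(23 \right)} + 102\right)^{2} = \left(\frac{1}{2} \cdot 23 \left(7 + 4 \cdot 23\right) + 102\right)^{2} = \left(\frac{1}{2} \cdot 23 \left(7 + 92\right) + 102\right)^{2} = \left(\frac{1}{2} \cdot 23 \cdot 99 + 102\right)^{2} = \left(\frac{2277}{2} + 102\right)^{2} = \left(\frac{2481}{2}\right)^{2} = \frac{6155361}{4}$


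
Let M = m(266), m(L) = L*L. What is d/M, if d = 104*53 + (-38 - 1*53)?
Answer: 5421/70756 ≈ 0.076615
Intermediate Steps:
m(L) = L²
M = 70756 (M = 266² = 70756)
d = 5421 (d = 5512 + (-38 - 53) = 5512 - 91 = 5421)
d/M = 5421/70756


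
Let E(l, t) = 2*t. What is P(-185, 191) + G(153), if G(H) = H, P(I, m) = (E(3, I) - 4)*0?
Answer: 153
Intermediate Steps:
P(I, m) = 0 (P(I, m) = (2*I - 4)*0 = (-4 + 2*I)*0 = 0)
P(-185, 191) + G(153) = 0 + 153 = 153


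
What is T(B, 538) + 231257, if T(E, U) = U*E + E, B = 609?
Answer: 559508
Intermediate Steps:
T(E, U) = E + E*U (T(E, U) = E*U + E = E + E*U)
T(B, 538) + 231257 = 609*(1 + 538) + 231257 = 609*539 + 231257 = 328251 + 231257 = 559508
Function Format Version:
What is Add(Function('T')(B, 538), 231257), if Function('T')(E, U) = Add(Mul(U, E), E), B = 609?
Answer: 559508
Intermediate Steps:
Function('T')(E, U) = Add(E, Mul(E, U)) (Function('T')(E, U) = Add(Mul(E, U), E) = Add(E, Mul(E, U)))
Add(Function('T')(B, 538), 231257) = Add(Mul(609, Add(1, 538)), 231257) = Add(Mul(609, 539), 231257) = Add(328251, 231257) = 559508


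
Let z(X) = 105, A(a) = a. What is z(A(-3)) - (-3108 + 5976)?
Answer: -2763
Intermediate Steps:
z(A(-3)) - (-3108 + 5976) = 105 - (-3108 + 5976) = 105 - 1*2868 = 105 - 2868 = -2763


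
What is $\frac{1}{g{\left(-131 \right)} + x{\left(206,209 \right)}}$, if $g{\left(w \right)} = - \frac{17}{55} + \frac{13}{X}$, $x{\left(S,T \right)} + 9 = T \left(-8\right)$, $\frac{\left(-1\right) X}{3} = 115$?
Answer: $- \frac{3795}{6380711} \approx -0.00059476$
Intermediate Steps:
$X = -345$ ($X = \left(-3\right) 115 = -345$)
$x{\left(S,T \right)} = -9 - 8 T$ ($x{\left(S,T \right)} = -9 + T \left(-8\right) = -9 - 8 T$)
$g{\left(w \right)} = - \frac{1316}{3795}$ ($g{\left(w \right)} = - \frac{17}{55} + \frac{13}{-345} = \left(-17\right) \frac{1}{55} + 13 \left(- \frac{1}{345}\right) = - \frac{17}{55} - \frac{13}{345} = - \frac{1316}{3795}$)
$\frac{1}{g{\left(-131 \right)} + x{\left(206,209 \right)}} = \frac{1}{- \frac{1316}{3795} - 1681} = \frac{1}{- \frac{6380711}{3795}} = - \frac{3795}{6380711}$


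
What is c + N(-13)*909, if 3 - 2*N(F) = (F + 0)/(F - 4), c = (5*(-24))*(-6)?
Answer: 29511/17 ≈ 1735.9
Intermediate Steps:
c = 720 (c = -120*(-6) = 720)
N(F) = 3/2 - F/(2*(-4 + F)) (N(F) = 3/2 - (F + 0)/(2*(F - 4)) = 3/2 - F/(2*(-4 + F)))
c + N(-13)*909 = 720 + ((-6 - 13)/(-4 - 13))*909 = 720 + (-19/(-17))*909 = 720 - 1/17*(-19)*909 = 720 + (19/17)*909 = 720 + 17271/17 = 29511/17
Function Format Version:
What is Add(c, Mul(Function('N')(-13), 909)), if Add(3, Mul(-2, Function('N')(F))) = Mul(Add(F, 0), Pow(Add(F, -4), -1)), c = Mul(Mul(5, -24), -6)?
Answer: Rational(29511, 17) ≈ 1735.9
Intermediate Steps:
c = 720 (c = Mul(-120, -6) = 720)
Function('N')(F) = Add(Rational(3, 2), Mul(Rational(-1, 2), F, Pow(Add(-4, F), -1))) (Function('N')(F) = Add(Rational(3, 2), Mul(Rational(-1, 2), Mul(Add(F, 0), Pow(Add(F, -4), -1)))) = Add(Rational(3, 2), Mul(Rational(-1, 2), Mul(F, Pow(Add(-4, F), -1)))) = Add(Rational(3, 2), Mul(Rational(-1, 2), F, Pow(Add(-4, F), -1))))
Add(c, Mul(Function('N')(-13), 909)) = Add(720, Mul(Mul(Pow(Add(-4, -13), -1), Add(-6, -13)), 909)) = Add(720, Mul(Mul(Pow(-17, -1), -19), 909)) = Add(720, Mul(Mul(Rational(-1, 17), -19), 909)) = Add(720, Mul(Rational(19, 17), 909)) = Add(720, Rational(17271, 17)) = Rational(29511, 17)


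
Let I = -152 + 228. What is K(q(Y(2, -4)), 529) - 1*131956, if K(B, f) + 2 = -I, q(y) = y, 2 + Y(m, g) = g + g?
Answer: -132034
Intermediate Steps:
Y(m, g) = -2 + 2*g (Y(m, g) = -2 + (g + g) = -2 + 2*g)
I = 76
K(B, f) = -78 (K(B, f) = -2 - 1*76 = -2 - 76 = -78)
K(q(Y(2, -4)), 529) - 1*131956 = -78 - 1*131956 = -78 - 131956 = -132034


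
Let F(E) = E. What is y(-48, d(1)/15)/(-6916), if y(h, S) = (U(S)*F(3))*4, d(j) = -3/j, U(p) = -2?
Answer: 6/1729 ≈ 0.0034702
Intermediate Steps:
y(h, S) = -24 (y(h, S) = -2*3*4 = -6*4 = -24)
y(-48, d(1)/15)/(-6916) = -24/(-6916) = -24*(-1/6916) = 6/1729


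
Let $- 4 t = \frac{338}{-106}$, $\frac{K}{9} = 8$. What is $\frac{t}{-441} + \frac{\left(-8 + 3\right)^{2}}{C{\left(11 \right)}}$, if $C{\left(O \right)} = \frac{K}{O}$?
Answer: $\frac{713837}{186984} \approx 3.8176$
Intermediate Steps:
$K = 72$ ($K = 9 \cdot 8 = 72$)
$t = \frac{169}{212}$ ($t = - \frac{338 \frac{1}{-106}}{4} = - \frac{338 \left(- \frac{1}{106}\right)}{4} = \left(- \frac{1}{4}\right) \left(- \frac{169}{53}\right) = \frac{169}{212} \approx 0.79717$)
$C{\left(O \right)} = \frac{72}{O}$
$\frac{t}{-441} + \frac{\left(-8 + 3\right)^{2}}{C{\left(11 \right)}} = \frac{169}{212 \left(-441\right)} + \frac{\left(-8 + 3\right)^{2}}{72 \cdot \frac{1}{11}} = \frac{169}{212} \left(- \frac{1}{441}\right) + \frac{\left(-5\right)^{2}}{72 \cdot \frac{1}{11}} = - \frac{169}{93492} + \frac{25}{\frac{72}{11}} = - \frac{169}{93492} + 25 \cdot \frac{11}{72} = - \frac{169}{93492} + \frac{275}{72} = \frac{713837}{186984}$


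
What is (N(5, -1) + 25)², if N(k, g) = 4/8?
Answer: 2601/4 ≈ 650.25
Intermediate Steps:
N(k, g) = ½ (N(k, g) = 4*(⅛) = ½)
(N(5, -1) + 25)² = (½ + 25)² = (51/2)² = 2601/4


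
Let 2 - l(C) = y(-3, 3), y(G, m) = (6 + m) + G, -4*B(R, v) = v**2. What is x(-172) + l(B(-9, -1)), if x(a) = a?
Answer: -176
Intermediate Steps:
B(R, v) = -v**2/4
y(G, m) = 6 + G + m
l(C) = -4 (l(C) = 2 - (6 - 3 + 3) = 2 - 1*6 = 2 - 6 = -4)
x(-172) + l(B(-9, -1)) = -172 - 4 = -176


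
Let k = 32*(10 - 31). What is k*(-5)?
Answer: 3360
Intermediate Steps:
k = -672 (k = 32*(-21) = -672)
k*(-5) = -672*(-5) = 3360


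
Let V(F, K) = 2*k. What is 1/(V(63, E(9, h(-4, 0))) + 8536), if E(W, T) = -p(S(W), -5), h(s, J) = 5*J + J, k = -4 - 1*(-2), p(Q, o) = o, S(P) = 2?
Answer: 1/8532 ≈ 0.00011721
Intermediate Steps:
k = -2 (k = -4 + 2 = -2)
h(s, J) = 6*J
E(W, T) = 5 (E(W, T) = -1*(-5) = 5)
V(F, K) = -4 (V(F, K) = 2*(-2) = -4)
1/(V(63, E(9, h(-4, 0))) + 8536) = 1/(-4 + 8536) = 1/8532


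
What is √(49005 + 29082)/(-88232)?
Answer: -√78087/88232 ≈ -0.0031671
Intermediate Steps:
√(49005 + 29082)/(-88232) = √78087*(-1/88232) = -√78087/88232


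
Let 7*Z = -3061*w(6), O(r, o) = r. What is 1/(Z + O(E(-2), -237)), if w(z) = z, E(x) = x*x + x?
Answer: -7/18352 ≈ -0.00038143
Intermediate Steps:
E(x) = x + x**2 (E(x) = x**2 + x = x + x**2)
Z = -18366/7 (Z = (-3061*6)/7 = (1/7)*(-18366) = -18366/7 ≈ -2623.7)
1/(Z + O(E(-2), -237)) = 1/(-18366/7 - 2*(1 - 2)) = 1/(-18366/7 - 2*(-1)) = 1/(-18366/7 + 2) = 1/(-18352/7) = -7/18352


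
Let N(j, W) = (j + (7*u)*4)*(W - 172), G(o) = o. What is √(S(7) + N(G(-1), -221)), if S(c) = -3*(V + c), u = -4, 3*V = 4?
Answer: 4*√2774 ≈ 210.68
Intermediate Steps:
V = 4/3 (V = (⅓)*4 = 4/3 ≈ 1.3333)
S(c) = -4 - 3*c (S(c) = -3*(4/3 + c) = -4 - 3*c)
N(j, W) = (-172 + W)*(-112 + j) (N(j, W) = (j + (7*(-4))*4)*(W - 172) = (j - 28*4)*(-172 + W) = (j - 112)*(-172 + W) = (-112 + j)*(-172 + W) = (-172 + W)*(-112 + j))
√(S(7) + N(G(-1), -221)) = √((-4 - 3*7) + (19264 - 172*(-1) - 112*(-221) - 221*(-1))) = √((-4 - 21) + (19264 + 172 + 24752 + 221)) = √(-25 + 44409) = √44384 = 4*√2774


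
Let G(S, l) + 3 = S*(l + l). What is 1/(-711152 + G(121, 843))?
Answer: -1/507149 ≈ -1.9718e-6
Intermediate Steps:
G(S, l) = -3 + 2*S*l (G(S, l) = -3 + S*(l + l) = -3 + S*(2*l) = -3 + 2*S*l)
1/(-711152 + G(121, 843)) = 1/(-711152 + (-3 + 2*121*843)) = 1/(-711152 + (-3 + 204006)) = 1/(-711152 + 204003) = 1/(-507149) = -1/507149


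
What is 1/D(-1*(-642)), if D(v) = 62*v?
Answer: 1/39804 ≈ 2.5123e-5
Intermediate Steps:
1/D(-1*(-642)) = 1/(62*(-1*(-642))) = 1/(62*642) = 1/39804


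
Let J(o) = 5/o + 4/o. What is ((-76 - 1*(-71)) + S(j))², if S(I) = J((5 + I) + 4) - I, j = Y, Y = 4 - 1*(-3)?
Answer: 33489/256 ≈ 130.82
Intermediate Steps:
Y = 7 (Y = 4 + 3 = 7)
j = 7
J(o) = 9/o
S(I) = -I + 9/(9 + I) (S(I) = 9/((5 + I) + 4) - I = 9/(9 + I) - I = -I + 9/(9 + I))
((-76 - 1*(-71)) + S(j))² = ((-76 - 1*(-71)) + (9 - 1*7*(9 + 7))/(9 + 7))² = ((-76 + 71) + (9 - 1*7*16)/16)² = (-5 + (9 - 112)/16)² = (-5 + (1/16)*(-103))² = (-5 - 103/16)² = (-183/16)² = 33489/256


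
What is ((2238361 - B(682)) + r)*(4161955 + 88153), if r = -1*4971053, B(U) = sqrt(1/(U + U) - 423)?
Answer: -11614236130736 - 2125054*I*sqrt(196747111)/341 ≈ -1.1614e+13 - 8.7412e+7*I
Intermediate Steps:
B(U) = sqrt(-423 + 1/(2*U)) (B(U) = sqrt(1/(2*U) - 423) = sqrt(-423 + 1/(2*U)))
r = -4971053
((2238361 - B(682)) + r)*(4161955 + 88153) = ((2238361 - sqrt(-1692 + 2/682)/2) - 4971053)*(4161955 + 88153) = ((2238361 - sqrt(-1692 + 2*(1/682))/2) - 4971053)*4250108 = ((2238361 - sqrt(-1692 + 1/341)/2) - 4971053)*4250108 = ((2238361 - sqrt(-576971/341)/2) - 4971053)*4250108 = ((2238361 - I*sqrt(196747111)/341/2) - 4971053)*4250108 = ((2238361 - I*sqrt(196747111)/682) - 4971053)*4250108 = (-2732692 - I*sqrt(196747111)/682)*4250108 = -11614236130736 - 2125054*I*sqrt(196747111)/341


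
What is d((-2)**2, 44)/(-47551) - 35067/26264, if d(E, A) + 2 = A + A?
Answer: -238532803/178411352 ≈ -1.3370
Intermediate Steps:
d(E, A) = -2 + 2*A (d(E, A) = -2 + (A + A) = -2 + 2*A)
d((-2)**2, 44)/(-47551) - 35067/26264 = (-2 + 2*44)/(-47551) - 35067/26264 = (-2 + 88)*(-1/47551) - 35067*1/26264 = 86*(-1/47551) - 35067/26264 = -86/47551 - 35067/26264 = -238532803/178411352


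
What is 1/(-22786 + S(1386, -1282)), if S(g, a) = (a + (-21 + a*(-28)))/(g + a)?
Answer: -8/179627 ≈ -4.4537e-5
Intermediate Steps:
S(g, a) = (-21 - 27*a)/(a + g) (S(g, a) = (a + (-21 - 28*a))/(a + g) = (-21 - 27*a)/(a + g))
1/(-22786 + S(1386, -1282)) = 1/(-22786 + 3*(-7 - 9*(-1282))/(-1282 + 1386)) = 1/(-22786 + 3*(-7 + 11538)/104) = 1/(-22786 + 3*(1/104)*11531) = 1/(-22786 + 2661/8) = 1/(-179627/8) = -8/179627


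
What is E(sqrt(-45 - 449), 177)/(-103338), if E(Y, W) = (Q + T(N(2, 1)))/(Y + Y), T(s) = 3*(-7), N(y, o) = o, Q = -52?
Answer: -73*I*sqrt(494)/102097944 ≈ -1.5892e-5*I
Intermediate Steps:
T(s) = -21
E(Y, W) = -73/(2*Y) (E(Y, W) = (-52 - 21)/(Y + Y) = -73*1/(2*Y) = -73/(2*Y))
E(sqrt(-45 - 449), 177)/(-103338) = -73/(2*sqrt(-45 - 449))/(-103338) = -73*(-I*sqrt(494)/494)/2*(-1/103338) = -(-73)*I*sqrt(494)/988*(-1/103338) = (73*I*sqrt(494)/988)*(-1/103338) = -73*I*sqrt(494)/102097944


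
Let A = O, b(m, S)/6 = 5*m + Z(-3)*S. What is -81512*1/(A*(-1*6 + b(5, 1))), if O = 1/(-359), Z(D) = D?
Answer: 14631404/63 ≈ 2.3224e+5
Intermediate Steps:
O = -1/359 ≈ -0.0027855
b(m, S) = -18*S + 30*m (b(m, S) = 6*(5*m - 3*S) = 6*(-3*S + 5*m) = -18*S + 30*m)
A = -1/359 ≈ -0.0027855
-81512*1/(A*(-1*6 + b(5, 1))) = -81512*(-359/(-1*6 + (-18*1 + 30*5))) = -81512*(-359/(-6 + (-18 + 150))) = -81512*(-359/(-6 + 132)) = -81512/((-1/359*126)) = -81512/(-126/359) = -81512*(-359/126) = 14631404/63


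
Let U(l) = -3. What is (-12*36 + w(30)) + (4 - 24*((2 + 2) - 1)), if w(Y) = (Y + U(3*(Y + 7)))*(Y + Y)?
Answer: 1120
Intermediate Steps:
w(Y) = 2*Y*(-3 + Y) (w(Y) = (Y - 3)*(Y + Y) = (-3 + Y)*(2*Y) = 2*Y*(-3 + Y))
(-12*36 + w(30)) + (4 - 24*((2 + 2) - 1)) = (-12*36 + 2*30*(-3 + 30)) + (4 - 24*((2 + 2) - 1)) = (-432 + 2*30*27) + (4 - 24*(4 - 1)) = (-432 + 1620) + (4 - 24*3) = 1188 + (4 - 72) = 1188 - 68 = 1120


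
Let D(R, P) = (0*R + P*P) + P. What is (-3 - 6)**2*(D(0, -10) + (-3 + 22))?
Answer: 8829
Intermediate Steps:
D(R, P) = P + P**2 (D(R, P) = (0 + P**2) + P = P**2 + P = P + P**2)
(-3 - 6)**2*(D(0, -10) + (-3 + 22)) = (-3 - 6)**2*(-10*(1 - 10) + (-3 + 22)) = (-9)**2*(-10*(-9) + 19) = 81*(90 + 19) = 81*109 = 8829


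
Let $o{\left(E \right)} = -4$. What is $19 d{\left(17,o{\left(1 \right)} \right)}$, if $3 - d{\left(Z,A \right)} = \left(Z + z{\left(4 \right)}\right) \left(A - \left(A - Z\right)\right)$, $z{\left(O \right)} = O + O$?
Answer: $-8018$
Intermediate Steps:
$z{\left(O \right)} = 2 O$
$d{\left(Z,A \right)} = 3 - Z \left(8 + Z\right)$ ($d{\left(Z,A \right)} = 3 - \left(Z + 2 \cdot 4\right) \left(A - \left(A - Z\right)\right) = 3 - \left(Z + 8\right) Z = 3 - \left(8 + Z\right) Z = 3 - Z \left(8 + Z\right)$)
$19 d{\left(17,o{\left(1 \right)} \right)} = 19 \left(3 - 17^{2} - 136\right) = 19 \left(3 - 289 - 136\right) = 19 \left(-422\right) = -8018$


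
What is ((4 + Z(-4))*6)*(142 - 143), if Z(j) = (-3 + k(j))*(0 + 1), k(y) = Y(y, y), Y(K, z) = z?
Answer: 18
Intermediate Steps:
k(y) = y
Z(j) = -3 + j (Z(j) = (-3 + j)*(0 + 1) = (-3 + j)*1 = -3 + j)
((4 + Z(-4))*6)*(142 - 143) = ((4 + (-3 - 4))*6)*(142 - 143) = ((4 - 7)*6)*(-1) = -3*6*(-1) = -18*(-1) = 18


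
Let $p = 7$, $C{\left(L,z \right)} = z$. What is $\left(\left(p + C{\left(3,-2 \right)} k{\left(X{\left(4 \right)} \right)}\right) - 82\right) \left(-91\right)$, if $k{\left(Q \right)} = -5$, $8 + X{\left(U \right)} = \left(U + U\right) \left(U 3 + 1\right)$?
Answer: $5915$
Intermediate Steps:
$X{\left(U \right)} = -8 + 2 U \left(1 + 3 U\right)$ ($X{\left(U \right)} = -8 + \left(U + U\right) \left(U 3 + 1\right) = -8 + 2 U \left(3 U + 1\right) = -8 + 2 U \left(1 + 3 U\right)$)
$\left(\left(p + C{\left(3,-2 \right)} k{\left(X{\left(4 \right)} \right)}\right) - 82\right) \left(-91\right) = \left(\left(7 - -10\right) - 82\right) \left(-91\right) = \left(\left(7 + 10\right) - 82\right) \left(-91\right) = \left(17 - 82\right) \left(-91\right) = \left(-65\right) \left(-91\right) = 5915$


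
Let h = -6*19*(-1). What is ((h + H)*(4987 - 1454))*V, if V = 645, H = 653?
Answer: 1747828095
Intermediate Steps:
h = 114 (h = -114*(-1) = 114)
((h + H)*(4987 - 1454))*V = ((114 + 653)*(4987 - 1454))*645 = (767*3533)*645 = 2709811*645 = 1747828095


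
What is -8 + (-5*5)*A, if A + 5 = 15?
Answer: -258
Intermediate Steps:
A = 10 (A = -5 + 15 = 10)
-8 + (-5*5)*A = -8 - 5*5*10 = -8 - 25*10 = -8 - 250 = -258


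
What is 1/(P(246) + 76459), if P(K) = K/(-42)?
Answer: 7/535172 ≈ 1.3080e-5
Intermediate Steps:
P(K) = -K/42 (P(K) = K*(-1/42) = -K/42)
1/(P(246) + 76459) = 1/(-1/42*246 + 76459) = 1/(-41/7 + 76459) = 1/(535172/7) = 7/535172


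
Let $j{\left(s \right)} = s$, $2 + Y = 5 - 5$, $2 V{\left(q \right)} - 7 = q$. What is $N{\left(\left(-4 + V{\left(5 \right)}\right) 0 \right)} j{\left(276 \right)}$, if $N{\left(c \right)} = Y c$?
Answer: $0$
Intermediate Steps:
$V{\left(q \right)} = \frac{7}{2} + \frac{q}{2}$
$Y = -2$ ($Y = -2 + \left(5 - 5\right) = -2 + 0 = -2$)
$N{\left(c \right)} = - 2 c$
$N{\left(\left(-4 + V{\left(5 \right)}\right) 0 \right)} j{\left(276 \right)} = - 2 \left(-4 + \left(\frac{7}{2} + \frac{1}{2} \cdot 5\right)\right) 0 \cdot 276 = - 2 \left(-4 + \left(\frac{7}{2} + \frac{5}{2}\right)\right) 0 \cdot 276 = - 2 \left(-4 + 6\right) 0 \cdot 276 = - 2 \cdot 2 \cdot 0 \cdot 276 = \left(-2\right) 0 \cdot 276 = 0 \cdot 276 = 0$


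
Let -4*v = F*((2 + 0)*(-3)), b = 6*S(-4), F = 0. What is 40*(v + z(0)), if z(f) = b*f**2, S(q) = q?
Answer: 0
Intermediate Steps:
b = -24 (b = 6*(-4) = -24)
z(f) = -24*f**2
v = 0 (v = -0*(2 + 0)*(-3) = -0*2*(-3) = -0*(-6) = -1/4*0 = 0)
40*(v + z(0)) = 40*(0 - 24*0**2) = 40*(0 - 24*0) = 40*(0 + 0) = 40*0 = 0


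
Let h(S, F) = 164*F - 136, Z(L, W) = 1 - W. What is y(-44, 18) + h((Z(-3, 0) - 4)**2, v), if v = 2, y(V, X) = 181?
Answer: 373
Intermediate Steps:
h(S, F) = -136 + 164*F
y(-44, 18) + h((Z(-3, 0) - 4)**2, v) = 181 + (-136 + 164*2) = 181 + (-136 + 328) = 181 + 192 = 373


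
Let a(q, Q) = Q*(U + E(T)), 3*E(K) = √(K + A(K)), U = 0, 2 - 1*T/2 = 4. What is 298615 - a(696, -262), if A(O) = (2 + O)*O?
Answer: 896369/3 ≈ 2.9879e+5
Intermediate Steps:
T = -4 (T = 4 - 2*4 = 4 - 8 = -4)
A(O) = O*(2 + O)
E(K) = √(K + K*(2 + K))/3
a(q, Q) = 2*Q/3 (a(q, Q) = Q*(0 + √(-4*(3 - 4))/3) = Q*(0 + √(-4*(-1))/3) = Q*(0 + √4/3) = Q*(0 + (⅓)*2) = Q*(0 + ⅔) = Q*(⅔) = 2*Q/3)
298615 - a(696, -262) = 298615 - 2*(-262)/3 = 298615 - 1*(-524/3) = 298615 + 524/3 = 896369/3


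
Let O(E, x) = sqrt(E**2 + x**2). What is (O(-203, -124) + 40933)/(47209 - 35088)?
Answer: 40933/12121 + sqrt(56585)/12121 ≈ 3.3967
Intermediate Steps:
(O(-203, -124) + 40933)/(47209 - 35088) = (sqrt((-203)**2 + (-124)**2) + 40933)/(47209 - 35088) = (sqrt(41209 + 15376) + 40933)/12121 = (sqrt(56585) + 40933)*(1/12121) = (40933 + sqrt(56585))*(1/12121) = 40933/12121 + sqrt(56585)/12121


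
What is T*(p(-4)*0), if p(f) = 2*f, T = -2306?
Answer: 0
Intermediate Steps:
T*(p(-4)*0) = -2306*2*(-4)*0 = -(-18448)*0 = -2306*0 = 0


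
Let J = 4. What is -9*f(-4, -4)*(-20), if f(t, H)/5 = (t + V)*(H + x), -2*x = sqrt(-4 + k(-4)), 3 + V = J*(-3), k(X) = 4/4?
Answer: 68400 + 8550*I*sqrt(3) ≈ 68400.0 + 14809.0*I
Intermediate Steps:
k(X) = 1 (k(X) = 4*(1/4) = 1)
V = -15 (V = -3 + 4*(-3) = -3 - 12 = -15)
x = -I*sqrt(3)/2 (x = -sqrt(-4 + 1)/2 = -I*sqrt(3)/2 ≈ -0.86602*I)
f(t, H) = 5*(-15 + t)*(H - I*sqrt(3)/2) (f(t, H) = 5*((t - 15)*(H - I*sqrt(3)/2)) = 5*((-15 + t)*(H - I*sqrt(3)/2)) = 5*(-15 + t)*(H - I*sqrt(3)/2))
-9*f(-4, -4)*(-20) = -9*(-75*(-4) + 5*(-4)*(-4) + 75*I*sqrt(3)/2 - 5/2*I*(-4)*sqrt(3))*(-20) = -9*(300 + 80 + 75*I*sqrt(3)/2 + 10*I*sqrt(3))*(-20) = -9*(380 + 95*I*sqrt(3)/2)*(-20) = (-3420 - 855*I*sqrt(3)/2)*(-20) = 68400 + 8550*I*sqrt(3)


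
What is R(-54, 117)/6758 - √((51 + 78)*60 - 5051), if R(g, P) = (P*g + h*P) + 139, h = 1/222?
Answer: -457207/500092 - √2689 ≈ -52.770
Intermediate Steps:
h = 1/222 ≈ 0.0045045
R(g, P) = 139 + P/222 + P*g (R(g, P) = (P*g + P/222) + 139 = (P/222 + P*g) + 139 = 139 + P/222 + P*g)
R(-54, 117)/6758 - √((51 + 78)*60 - 5051) = (139 + (1/222)*117 + 117*(-54))/6758 - √((51 + 78)*60 - 5051) = (139 + 39/74 - 6318)*(1/6758) - √(129*60 - 5051) = -457207/74*1/6758 - √(7740 - 5051) = -457207/500092 - √2689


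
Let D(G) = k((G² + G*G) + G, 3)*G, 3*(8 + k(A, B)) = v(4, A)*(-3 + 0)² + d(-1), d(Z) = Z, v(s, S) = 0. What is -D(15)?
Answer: 125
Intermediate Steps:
k(A, B) = -25/3 (k(A, B) = -8 + (0*(-3 + 0)² - 1)/3 = -8 + (0*(-3)² - 1)/3 = -8 + (0*9 - 1)/3 = -8 + (0 - 1)/3 = -8 + (⅓)*(-1) = -8 - ⅓ = -25/3)
D(G) = -25*G/3
-D(15) = -(-25)*15/3 = -1*(-125) = 125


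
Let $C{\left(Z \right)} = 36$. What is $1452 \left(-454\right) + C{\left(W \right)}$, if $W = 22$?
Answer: $-659172$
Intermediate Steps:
$1452 \left(-454\right) + C{\left(W \right)} = 1452 \left(-454\right) + 36 = -659208 + 36 = -659172$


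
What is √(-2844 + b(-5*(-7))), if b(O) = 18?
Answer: 3*I*√314 ≈ 53.16*I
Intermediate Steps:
√(-2844 + b(-5*(-7))) = √(-2844 + 18) = √(-2826) = 3*I*√314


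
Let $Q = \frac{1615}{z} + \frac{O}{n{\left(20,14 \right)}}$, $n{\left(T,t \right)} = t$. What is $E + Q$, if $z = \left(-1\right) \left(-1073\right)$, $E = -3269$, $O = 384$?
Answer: $- \frac{24336138}{7511} \approx -3240.1$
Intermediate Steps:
$z = 1073$
$Q = \frac{217321}{7511}$ ($Q = \frac{1615}{1073} + \frac{384}{14} = 1615 \cdot \frac{1}{1073} + 384 \cdot \frac{1}{14} = \frac{1615}{1073} + \frac{192}{7} = \frac{217321}{7511} \approx 28.934$)
$E + Q = -3269 + \frac{217321}{7511} = - \frac{24336138}{7511}$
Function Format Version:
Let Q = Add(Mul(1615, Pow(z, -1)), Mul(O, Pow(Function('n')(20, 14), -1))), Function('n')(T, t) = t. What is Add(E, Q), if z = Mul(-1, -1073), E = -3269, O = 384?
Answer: Rational(-24336138, 7511) ≈ -3240.1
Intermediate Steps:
z = 1073
Q = Rational(217321, 7511) (Q = Add(Mul(1615, Pow(1073, -1)), Mul(384, Pow(14, -1))) = Add(Mul(1615, Rational(1, 1073)), Mul(384, Rational(1, 14))) = Add(Rational(1615, 1073), Rational(192, 7)) = Rational(217321, 7511) ≈ 28.934)
Add(E, Q) = Add(-3269, Rational(217321, 7511)) = Rational(-24336138, 7511)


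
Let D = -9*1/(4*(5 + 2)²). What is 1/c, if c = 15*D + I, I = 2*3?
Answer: 196/1041 ≈ 0.18828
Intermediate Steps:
D = -9/196 (D = -9/((7*(-2))²) = -9/((-14)²) = -9/196 ≈ -0.045918)
I = 6
c = 1041/196 (c = 15*(-9/196) + 6 = -135/196 + 6 = 1041/196 ≈ 5.3112)
1/c = 1/(1041/196) = 196/1041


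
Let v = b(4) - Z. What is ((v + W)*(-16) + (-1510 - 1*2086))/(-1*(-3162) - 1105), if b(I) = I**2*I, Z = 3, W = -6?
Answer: -4476/2057 ≈ -2.1760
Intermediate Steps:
b(I) = I**3
v = 61 (v = 4**3 - 1*3 = 64 - 3 = 61)
((v + W)*(-16) + (-1510 - 1*2086))/(-1*(-3162) - 1105) = ((61 - 6)*(-16) + (-1510 - 1*2086))/(-1*(-3162) - 1105) = (55*(-16) + (-1510 - 2086))/(3162 - 1105) = (-880 - 3596)/2057 = -4476*1/2057 = -4476/2057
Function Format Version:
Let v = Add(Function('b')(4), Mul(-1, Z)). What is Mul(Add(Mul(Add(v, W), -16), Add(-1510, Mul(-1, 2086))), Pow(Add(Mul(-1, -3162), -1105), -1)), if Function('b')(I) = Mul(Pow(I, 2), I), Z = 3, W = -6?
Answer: Rational(-4476, 2057) ≈ -2.1760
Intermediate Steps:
Function('b')(I) = Pow(I, 3)
v = 61 (v = Add(Pow(4, 3), Mul(-1, 3)) = Add(64, -3) = 61)
Mul(Add(Mul(Add(v, W), -16), Add(-1510, Mul(-1, 2086))), Pow(Add(Mul(-1, -3162), -1105), -1)) = Mul(Add(Mul(Add(61, -6), -16), Add(-1510, Mul(-1, 2086))), Pow(Add(Mul(-1, -3162), -1105), -1)) = Mul(Add(Mul(55, -16), Add(-1510, -2086)), Pow(Add(3162, -1105), -1)) = Mul(Add(-880, -3596), Pow(2057, -1)) = Mul(-4476, Rational(1, 2057)) = Rational(-4476, 2057)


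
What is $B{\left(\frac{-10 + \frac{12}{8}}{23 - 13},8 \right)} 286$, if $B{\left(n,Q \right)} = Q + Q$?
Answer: $4576$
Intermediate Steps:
$B{\left(n,Q \right)} = 2 Q$
$B{\left(\frac{-10 + \frac{12}{8}}{23 - 13},8 \right)} 286 = 2 \cdot 8 \cdot 286 = 16 \cdot 286 = 4576$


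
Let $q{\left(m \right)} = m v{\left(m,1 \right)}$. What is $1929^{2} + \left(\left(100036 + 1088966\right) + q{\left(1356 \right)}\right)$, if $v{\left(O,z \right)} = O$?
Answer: $6748779$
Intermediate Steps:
$q{\left(m \right)} = m^{2}$ ($q{\left(m \right)} = m m = m^{2}$)
$1929^{2} + \left(\left(100036 + 1088966\right) + q{\left(1356 \right)}\right) = 1929^{2} + \left(\left(100036 + 1088966\right) + 1356^{2}\right) = 3721041 + \left(1189002 + 1838736\right) = 3721041 + 3027738 = 6748779$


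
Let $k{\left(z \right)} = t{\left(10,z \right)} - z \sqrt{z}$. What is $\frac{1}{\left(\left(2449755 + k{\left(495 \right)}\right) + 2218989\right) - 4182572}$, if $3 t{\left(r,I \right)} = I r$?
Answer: $\frac{487822}{237849016309} + \frac{1485 \sqrt{55}}{237849016309} \approx 2.0973 \cdot 10^{-6}$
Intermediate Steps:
$t{\left(r,I \right)} = \frac{I r}{3}$
$k{\left(z \right)} = - z^{\frac{3}{2}} + \frac{10 z}{3}$ ($k{\left(z \right)} = \frac{1}{3} z 10 - z \sqrt{z} = \frac{10 z}{3} - z^{\frac{3}{2}} = - z^{\frac{3}{2}} + \frac{10 z}{3}$)
$\frac{1}{\left(\left(2449755 + k{\left(495 \right)}\right) + 2218989\right) - 4182572} = \frac{1}{\left(\left(2449755 + \left(- 495^{\frac{3}{2}} + \frac{10}{3} \cdot 495\right)\right) + 2218989\right) - 4182572} = \frac{1}{\left(\left(2449755 + \left(- 1485 \sqrt{55} + 1650\right)\right) + 2218989\right) - 4182572} = \frac{1}{\left(\left(2449755 + \left(1650 - 1485 \sqrt{55}\right)\right) + 2218989\right) - 4182572} = \frac{1}{\left(\left(2451405 - 1485 \sqrt{55}\right) + 2218989\right) - 4182572} = \frac{1}{\left(4670394 - 1485 \sqrt{55}\right) - 4182572} = \frac{1}{487822 - 1485 \sqrt{55}}$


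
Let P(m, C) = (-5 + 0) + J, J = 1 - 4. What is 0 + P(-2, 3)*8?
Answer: -64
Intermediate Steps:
J = -3
P(m, C) = -8 (P(m, C) = (-5 + 0) - 3 = -5 - 3 = -8)
0 + P(-2, 3)*8 = 0 - 8*8 = 0 - 64 = -64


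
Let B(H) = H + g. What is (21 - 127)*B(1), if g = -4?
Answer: 318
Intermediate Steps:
B(H) = -4 + H (B(H) = H - 4 = -4 + H)
(21 - 127)*B(1) = (21 - 127)*(-4 + 1) = -106*(-3) = 318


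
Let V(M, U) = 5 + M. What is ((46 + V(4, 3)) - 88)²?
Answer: 1089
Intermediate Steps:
((46 + V(4, 3)) - 88)² = ((46 + (5 + 4)) - 88)² = ((46 + 9) - 88)² = (55 - 88)² = (-33)² = 1089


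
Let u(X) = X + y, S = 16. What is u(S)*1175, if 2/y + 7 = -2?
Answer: 166850/9 ≈ 18539.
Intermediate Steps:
y = -2/9 (y = 2/(-7 - 2) = 2/(-9) = 2*(-⅑) = -2/9 ≈ -0.22222)
u(X) = -2/9 + X (u(X) = X - 2/9 = -2/9 + X)
u(S)*1175 = (-2/9 + 16)*1175 = (142/9)*1175 = 166850/9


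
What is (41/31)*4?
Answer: 164/31 ≈ 5.2903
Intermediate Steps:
(41/31)*4 = 164/31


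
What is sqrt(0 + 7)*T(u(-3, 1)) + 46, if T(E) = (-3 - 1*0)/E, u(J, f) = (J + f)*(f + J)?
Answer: 46 - 3*sqrt(7)/4 ≈ 44.016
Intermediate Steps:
u(J, f) = (J + f)**2 (u(J, f) = (J + f)*(J + f) = (J + f)**2)
T(E) = -3/E (T(E) = (-3 + 0)/E = -3/E)
sqrt(0 + 7)*T(u(-3, 1)) + 46 = sqrt(0 + 7)*(-3/(-3 + 1)**2) + 46 = sqrt(7)*(-3/((-2)**2)) + 46 = sqrt(7)*(-3/4) + 46 = -3*sqrt(7)/4 + 46 = 46 - 3*sqrt(7)/4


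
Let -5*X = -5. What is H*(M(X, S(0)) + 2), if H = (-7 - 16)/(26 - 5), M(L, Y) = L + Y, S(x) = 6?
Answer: -69/7 ≈ -9.8571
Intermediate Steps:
X = 1 (X = -⅕*(-5) = 1)
H = -23/21 ≈ -1.0952
H*(M(X, S(0)) + 2) = -23*((1 + 6) + 2)/21 = -23*(7 + 2)/21 = -23/21*9 = -69/7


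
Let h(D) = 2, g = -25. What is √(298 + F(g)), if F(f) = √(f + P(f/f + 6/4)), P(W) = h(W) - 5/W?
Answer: √(298 + 5*I) ≈ 17.263 + 0.1448*I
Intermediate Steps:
P(W) = 2 - 5/W
F(f) = √f (F(f) = √(f + (2 - 5/(f/f + 6/4))) = √(f + (2 - 5/(1 + 6*(¼)))) = √(f + (2 - 5/(1 + 3/2))) = √(f + (2 - 5/5/2)) = √(f + (2 - 5*⅖)) = √(f + (2 - 2)) = √(f + 0) = √f)
√(298 + F(g)) = √(298 + √(-25)) = √(298 + 5*I)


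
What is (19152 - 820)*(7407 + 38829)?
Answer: 847598352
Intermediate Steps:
(19152 - 820)*(7407 + 38829) = 18332*46236 = 847598352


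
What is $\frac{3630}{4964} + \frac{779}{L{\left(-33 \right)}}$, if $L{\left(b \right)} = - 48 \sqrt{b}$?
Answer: $\frac{1815}{2482} + \frac{779 i \sqrt{33}}{1584} \approx 0.73127 + 2.8251 i$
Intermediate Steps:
$\frac{3630}{4964} + \frac{779}{L{\left(-33 \right)}} = \frac{3630}{4964} + \frac{779}{\left(-48\right) \sqrt{-33}} = 3630 \cdot \frac{1}{4964} + \frac{779}{\left(-48\right) i \sqrt{33}} = \frac{1815}{2482} + \frac{779}{\left(-48\right) i \sqrt{33}} = \frac{1815}{2482} + 779 \frac{i \sqrt{33}}{1584} = \frac{1815}{2482} + \frac{779 i \sqrt{33}}{1584}$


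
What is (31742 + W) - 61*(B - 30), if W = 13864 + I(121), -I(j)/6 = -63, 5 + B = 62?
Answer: 44337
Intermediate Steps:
B = 57 (B = -5 + 62 = 57)
I(j) = 378 (I(j) = -6*(-63) = 378)
W = 14242 (W = 13864 + 378 = 14242)
(31742 + W) - 61*(B - 30) = (31742 + 14242) - 61*(57 - 30) = 45984 - 61*27 = 45984 - 1647 = 44337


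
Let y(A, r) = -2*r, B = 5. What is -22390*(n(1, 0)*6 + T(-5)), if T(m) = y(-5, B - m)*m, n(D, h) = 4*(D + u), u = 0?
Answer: -2776360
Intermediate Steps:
n(D, h) = 4*D (n(D, h) = 4*(D + 0) = 4*D)
T(m) = m*(-10 + 2*m) (T(m) = (-2*(5 - m))*m = (-10 + 2*m)*m = m*(-10 + 2*m))
-22390*(n(1, 0)*6 + T(-5)) = -22390*((4*1)*6 + 2*(-5)*(-5 - 5)) = -22390*(4*6 + 2*(-5)*(-10)) = -22390*(24 + 100) = -22390*124 = -2776360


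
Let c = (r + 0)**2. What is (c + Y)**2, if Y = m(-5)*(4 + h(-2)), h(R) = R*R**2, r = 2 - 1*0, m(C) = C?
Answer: 576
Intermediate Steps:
r = 2 (r = 2 + 0 = 2)
c = 4 (c = (2 + 0)**2 = 2**2 = 4)
h(R) = R**3
Y = 20 (Y = -5*(4 + (-2)**3) = -5*(4 - 8) = -5*(-4) = 20)
(c + Y)**2 = (4 + 20)**2 = 24**2 = 576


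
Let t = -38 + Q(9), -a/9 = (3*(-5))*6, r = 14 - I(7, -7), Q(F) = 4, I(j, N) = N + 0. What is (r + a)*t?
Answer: -28254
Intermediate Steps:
I(j, N) = N
r = 21 (r = 14 - 1*(-7) = 14 + 7 = 21)
a = 810 (a = -9*3*(-5)*6 = -(-135)*6 = -9*(-90) = 810)
t = -34 (t = -38 + 4 = -34)
(r + a)*t = (21 + 810)*(-34) = 831*(-34) = -28254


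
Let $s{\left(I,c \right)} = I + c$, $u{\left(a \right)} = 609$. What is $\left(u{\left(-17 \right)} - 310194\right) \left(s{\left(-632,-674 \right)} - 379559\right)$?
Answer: $117910091025$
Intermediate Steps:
$\left(u{\left(-17 \right)} - 310194\right) \left(s{\left(-632,-674 \right)} - 379559\right) = \left(609 - 310194\right) \left(\left(-632 - 674\right) - 379559\right) = - 309585 \left(-1306 - 379559\right) = \left(-309585\right) \left(-380865\right) = 117910091025$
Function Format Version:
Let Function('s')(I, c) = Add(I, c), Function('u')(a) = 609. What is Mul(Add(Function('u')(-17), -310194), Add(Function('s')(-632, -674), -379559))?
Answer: 117910091025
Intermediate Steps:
Mul(Add(Function('u')(-17), -310194), Add(Function('s')(-632, -674), -379559)) = Mul(Add(609, -310194), Add(Add(-632, -674), -379559)) = Mul(-309585, Add(-1306, -379559)) = Mul(-309585, -380865) = 117910091025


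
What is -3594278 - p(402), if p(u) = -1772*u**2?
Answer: 282768010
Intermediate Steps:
-3594278 - p(402) = -3594278 - (-1772)*402**2 = -3594278 - (-1772)*161604 = -3594278 - 1*(-286362288) = -3594278 + 286362288 = 282768010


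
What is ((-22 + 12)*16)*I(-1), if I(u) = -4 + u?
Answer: 800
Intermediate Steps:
((-22 + 12)*16)*I(-1) = ((-22 + 12)*16)*(-4 - 1) = -10*16*(-5) = -160*(-5) = 800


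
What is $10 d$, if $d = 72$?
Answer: $720$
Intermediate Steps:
$10 d = 10 \cdot 72 = 720$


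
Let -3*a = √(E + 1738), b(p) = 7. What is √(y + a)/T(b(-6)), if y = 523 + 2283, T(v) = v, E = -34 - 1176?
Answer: √(25254 - 12*√33)/21 ≈ 7.5571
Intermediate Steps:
E = -1210
y = 2806
a = -4*√33/3 (a = -√(-1210 + 1738)/3 = -4*√33/3 ≈ -7.6594)
√(y + a)/T(b(-6)) = √(2806 - 4*√33/3)/7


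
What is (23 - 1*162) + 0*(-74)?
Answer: -139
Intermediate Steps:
(23 - 1*162) + 0*(-74) = (23 - 162) + 0 = -139 + 0 = -139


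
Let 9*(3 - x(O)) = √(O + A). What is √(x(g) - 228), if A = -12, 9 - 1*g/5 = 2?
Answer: √(-2025 - √23)/3 ≈ 15.018*I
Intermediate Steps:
g = 35 (g = 45 - 5*2 = 45 - 10 = 35)
x(O) = 3 - √(-12 + O)/9 (x(O) = 3 - √(O - 12)/9 = 3 - √(-12 + O)/9)
√(x(g) - 228) = √((3 - √(-12 + 35)/9) - 228) = √((3 - √23/9) - 228) = √(-225 - √23/9)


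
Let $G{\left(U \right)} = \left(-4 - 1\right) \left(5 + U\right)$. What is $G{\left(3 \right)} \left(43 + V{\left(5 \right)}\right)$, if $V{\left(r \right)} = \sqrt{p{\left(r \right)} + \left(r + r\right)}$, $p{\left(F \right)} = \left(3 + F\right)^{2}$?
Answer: $-1720 - 40 \sqrt{74} \approx -2064.1$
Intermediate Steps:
$G{\left(U \right)} = -25 - 5 U$ ($G{\left(U \right)} = - 5 \left(5 + U\right) = -25 - 5 U$)
$V{\left(r \right)} = \sqrt{\left(3 + r\right)^{2} + 2 r}$ ($V{\left(r \right)} = \sqrt{\left(3 + r\right)^{2} + \left(r + r\right)} = \sqrt{\left(3 + r\right)^{2} + 2 r}$)
$G{\left(3 \right)} \left(43 + V{\left(5 \right)}\right) = \left(-25 - 15\right) \left(43 + \sqrt{\left(3 + 5\right)^{2} + 2 \cdot 5}\right) = \left(-25 - 15\right) \left(43 + \sqrt{8^{2} + 10}\right) = - 40 \left(43 + \sqrt{64 + 10}\right) = - 40 \left(43 + \sqrt{74}\right) = -1720 - 40 \sqrt{74}$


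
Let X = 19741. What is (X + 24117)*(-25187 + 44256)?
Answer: 836328202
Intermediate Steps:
(X + 24117)*(-25187 + 44256) = (19741 + 24117)*(-25187 + 44256) = 43858*19069 = 836328202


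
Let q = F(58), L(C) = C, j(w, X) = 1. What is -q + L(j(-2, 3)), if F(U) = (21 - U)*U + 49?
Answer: 2098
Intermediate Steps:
F(U) = 49 + U*(21 - U) (F(U) = U*(21 - U) + 49 = 49 + U*(21 - U))
q = -2097 (q = 49 - 1*58² + 21*58 = 49 - 1*3364 + 1218 = 49 - 3364 + 1218 = -2097)
-q + L(j(-2, 3)) = -1*(-2097) + 1 = 2097 + 1 = 2098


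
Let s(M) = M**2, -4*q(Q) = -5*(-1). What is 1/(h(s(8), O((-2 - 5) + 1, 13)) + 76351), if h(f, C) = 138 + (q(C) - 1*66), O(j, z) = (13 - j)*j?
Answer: 4/305687 ≈ 1.3085e-5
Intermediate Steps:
q(Q) = -5/4 (q(Q) = -(-5)*(-1)/4 = -1/4*5 = -5/4)
O(j, z) = j*(13 - j)
h(f, C) = 283/4 (h(f, C) = 138 + (-5/4 - 1*66) = 138 + (-5/4 - 66) = 138 - 269/4 = 283/4)
1/(h(s(8), O((-2 - 5) + 1, 13)) + 76351) = 1/(283/4 + 76351) = 1/(305687/4) = 4/305687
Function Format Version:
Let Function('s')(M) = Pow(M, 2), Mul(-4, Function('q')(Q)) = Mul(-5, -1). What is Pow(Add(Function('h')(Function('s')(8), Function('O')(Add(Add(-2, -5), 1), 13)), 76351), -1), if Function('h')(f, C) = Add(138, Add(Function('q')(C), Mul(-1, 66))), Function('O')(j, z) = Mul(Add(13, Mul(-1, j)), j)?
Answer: Rational(4, 305687) ≈ 1.3085e-5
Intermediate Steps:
Function('q')(Q) = Rational(-5, 4) (Function('q')(Q) = Mul(Rational(-1, 4), Mul(-5, -1)) = Mul(Rational(-1, 4), 5) = Rational(-5, 4))
Function('O')(j, z) = Mul(j, Add(13, Mul(-1, j)))
Function('h')(f, C) = Rational(283, 4) (Function('h')(f, C) = Add(138, Add(Rational(-5, 4), Mul(-1, 66))) = Add(138, Add(Rational(-5, 4), -66)) = Add(138, Rational(-269, 4)) = Rational(283, 4))
Pow(Add(Function('h')(Function('s')(8), Function('O')(Add(Add(-2, -5), 1), 13)), 76351), -1) = Pow(Add(Rational(283, 4), 76351), -1) = Pow(Rational(305687, 4), -1) = Rational(4, 305687)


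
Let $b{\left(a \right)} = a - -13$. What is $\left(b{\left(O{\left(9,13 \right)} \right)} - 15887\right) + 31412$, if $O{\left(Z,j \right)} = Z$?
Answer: $15547$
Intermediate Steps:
$b{\left(a \right)} = 13 + a$ ($b{\left(a \right)} = a + 13 = 13 + a$)
$\left(b{\left(O{\left(9,13 \right)} \right)} - 15887\right) + 31412 = \left(\left(13 + 9\right) - 15887\right) + 31412 = \left(22 - 15887\right) + 31412 = -15865 + 31412 = 15547$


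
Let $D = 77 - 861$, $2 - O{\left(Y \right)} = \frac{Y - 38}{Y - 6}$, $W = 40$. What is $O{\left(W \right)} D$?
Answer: $- \frac{25872}{17} \approx -1521.9$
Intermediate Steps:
$O{\left(Y \right)} = 2 - \frac{-38 + Y}{-6 + Y}$ ($O{\left(Y \right)} = 2 - \frac{Y - 38}{Y - 6} = 2 - \frac{-38 + Y}{-6 + Y}$)
$D = -784$
$O{\left(W \right)} D = \frac{26 + 40}{-6 + 40} \left(-784\right) = \frac{1}{34} \cdot 66 \left(-784\right) = \frac{33}{17} \left(-784\right) = - \frac{25872}{17}$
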